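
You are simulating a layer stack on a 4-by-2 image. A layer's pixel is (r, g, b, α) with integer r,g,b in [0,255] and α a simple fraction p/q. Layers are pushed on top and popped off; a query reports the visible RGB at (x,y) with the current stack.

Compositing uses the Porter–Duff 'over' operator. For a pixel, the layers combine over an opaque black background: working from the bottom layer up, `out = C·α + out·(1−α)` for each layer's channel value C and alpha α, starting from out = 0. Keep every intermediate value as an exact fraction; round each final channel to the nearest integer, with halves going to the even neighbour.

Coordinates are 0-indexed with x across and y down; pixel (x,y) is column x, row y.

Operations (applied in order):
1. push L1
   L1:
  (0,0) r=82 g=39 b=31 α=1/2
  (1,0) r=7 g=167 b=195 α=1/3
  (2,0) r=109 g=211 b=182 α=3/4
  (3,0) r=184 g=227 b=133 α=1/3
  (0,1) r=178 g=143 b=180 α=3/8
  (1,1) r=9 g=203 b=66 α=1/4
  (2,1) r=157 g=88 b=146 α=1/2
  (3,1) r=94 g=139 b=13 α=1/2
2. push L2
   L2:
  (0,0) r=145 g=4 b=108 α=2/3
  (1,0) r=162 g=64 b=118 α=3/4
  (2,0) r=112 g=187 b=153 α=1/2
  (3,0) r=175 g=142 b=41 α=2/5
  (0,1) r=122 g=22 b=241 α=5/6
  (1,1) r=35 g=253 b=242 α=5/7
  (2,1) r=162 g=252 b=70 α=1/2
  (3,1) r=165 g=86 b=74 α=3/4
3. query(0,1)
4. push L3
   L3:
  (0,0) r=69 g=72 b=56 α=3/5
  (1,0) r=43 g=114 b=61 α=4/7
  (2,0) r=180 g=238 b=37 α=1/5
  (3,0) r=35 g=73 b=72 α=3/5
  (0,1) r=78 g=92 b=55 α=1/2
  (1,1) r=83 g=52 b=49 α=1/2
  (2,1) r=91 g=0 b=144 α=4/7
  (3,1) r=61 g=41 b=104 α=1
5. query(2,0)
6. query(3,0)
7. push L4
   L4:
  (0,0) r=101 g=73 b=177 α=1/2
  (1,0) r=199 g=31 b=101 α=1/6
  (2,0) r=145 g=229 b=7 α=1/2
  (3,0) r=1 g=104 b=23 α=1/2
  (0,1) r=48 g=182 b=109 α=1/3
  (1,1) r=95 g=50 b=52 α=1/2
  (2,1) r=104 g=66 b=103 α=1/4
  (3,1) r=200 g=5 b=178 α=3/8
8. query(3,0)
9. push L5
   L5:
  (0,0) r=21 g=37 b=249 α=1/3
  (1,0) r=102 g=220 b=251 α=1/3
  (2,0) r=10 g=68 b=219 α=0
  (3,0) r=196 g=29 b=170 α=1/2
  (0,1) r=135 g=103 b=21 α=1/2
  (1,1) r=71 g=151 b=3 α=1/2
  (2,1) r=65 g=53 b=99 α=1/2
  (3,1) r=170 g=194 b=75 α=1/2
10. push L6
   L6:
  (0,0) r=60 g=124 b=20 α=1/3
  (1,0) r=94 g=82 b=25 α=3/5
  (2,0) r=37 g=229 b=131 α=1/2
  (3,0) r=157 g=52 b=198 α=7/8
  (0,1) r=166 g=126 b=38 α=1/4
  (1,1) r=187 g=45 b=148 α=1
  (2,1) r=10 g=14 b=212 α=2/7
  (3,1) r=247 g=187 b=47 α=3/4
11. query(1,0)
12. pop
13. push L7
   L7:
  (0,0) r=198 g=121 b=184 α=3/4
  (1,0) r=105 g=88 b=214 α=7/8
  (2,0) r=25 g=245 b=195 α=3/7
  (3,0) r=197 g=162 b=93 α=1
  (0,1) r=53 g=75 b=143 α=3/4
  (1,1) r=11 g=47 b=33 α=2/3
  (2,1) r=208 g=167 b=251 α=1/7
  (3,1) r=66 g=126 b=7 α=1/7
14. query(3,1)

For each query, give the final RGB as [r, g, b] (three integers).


at x=0,y=1 over L1,L2:
+L1 (α=3/8) → [267/4, 429/8, 135/2]
+L2 (α=5/6) → [2707/24, 1309/48, 2545/12]
rounded: [113, 27, 212]

at x=2,y=0 over L1,L2,L3:
+L1 (α=3/4) → [327/4, 633/4, 273/2]
+L2 (α=1/2) → [775/8, 1381/8, 579/4]
+L3 (α=1/5) → [227/2, 1857/10, 616/5]
= [114, 186, 123]

query (3,0) [L1,L2,L3] — begin 0,0,0
L1 α=1/3: [184/3, 227/3, 133/3]
L2 α=2/5: [534/5, 511/5, 43]
L3 α=3/5: [1593/25, 2117/25, 302/5]
= [64, 85, 60]

at x=3,y=0 over L1,L2,L3,L4:
after L1 α=1/3: [184/3, 227/3, 133/3]
after L2 α=2/5: [534/5, 511/5, 43]
after L3 α=3/5: [1593/25, 2117/25, 302/5]
after L4 α=1/2: [809/25, 4717/50, 417/10]
→ [32, 94, 42]

(1,0) stack=L1,L2,L3,L4,L5,L6; from [0,0,0]:
L1 α=1/3: [7/3, 167/3, 65]
L2 α=3/4: [1465/12, 743/12, 419/4]
L3 α=4/7: [2153/28, 2567/28, 319/4]
L4 α=1/6: [16337/168, 13703/168, 1999/24]
L5 α=1/3: [24905/252, 32183/252, 5011/36]
L6 α=3/5: [60437/630, 63179/630, 6361/90]
→ [96, 100, 71]

at x=3,y=1 over L1,L2,L3,L4,L5,L7:
after L1 α=1/2: [47, 139/2, 13/2]
after L2 α=3/4: [271/2, 655/8, 457/8]
after L3 α=1: [61, 41, 104]
after L4 α=3/8: [905/8, 55/2, 527/4]
after L5 α=1/2: [2265/16, 443/4, 827/8]
after L7 α=1/7: [7323/56, 1581/14, 2509/28]
→ [131, 113, 90]


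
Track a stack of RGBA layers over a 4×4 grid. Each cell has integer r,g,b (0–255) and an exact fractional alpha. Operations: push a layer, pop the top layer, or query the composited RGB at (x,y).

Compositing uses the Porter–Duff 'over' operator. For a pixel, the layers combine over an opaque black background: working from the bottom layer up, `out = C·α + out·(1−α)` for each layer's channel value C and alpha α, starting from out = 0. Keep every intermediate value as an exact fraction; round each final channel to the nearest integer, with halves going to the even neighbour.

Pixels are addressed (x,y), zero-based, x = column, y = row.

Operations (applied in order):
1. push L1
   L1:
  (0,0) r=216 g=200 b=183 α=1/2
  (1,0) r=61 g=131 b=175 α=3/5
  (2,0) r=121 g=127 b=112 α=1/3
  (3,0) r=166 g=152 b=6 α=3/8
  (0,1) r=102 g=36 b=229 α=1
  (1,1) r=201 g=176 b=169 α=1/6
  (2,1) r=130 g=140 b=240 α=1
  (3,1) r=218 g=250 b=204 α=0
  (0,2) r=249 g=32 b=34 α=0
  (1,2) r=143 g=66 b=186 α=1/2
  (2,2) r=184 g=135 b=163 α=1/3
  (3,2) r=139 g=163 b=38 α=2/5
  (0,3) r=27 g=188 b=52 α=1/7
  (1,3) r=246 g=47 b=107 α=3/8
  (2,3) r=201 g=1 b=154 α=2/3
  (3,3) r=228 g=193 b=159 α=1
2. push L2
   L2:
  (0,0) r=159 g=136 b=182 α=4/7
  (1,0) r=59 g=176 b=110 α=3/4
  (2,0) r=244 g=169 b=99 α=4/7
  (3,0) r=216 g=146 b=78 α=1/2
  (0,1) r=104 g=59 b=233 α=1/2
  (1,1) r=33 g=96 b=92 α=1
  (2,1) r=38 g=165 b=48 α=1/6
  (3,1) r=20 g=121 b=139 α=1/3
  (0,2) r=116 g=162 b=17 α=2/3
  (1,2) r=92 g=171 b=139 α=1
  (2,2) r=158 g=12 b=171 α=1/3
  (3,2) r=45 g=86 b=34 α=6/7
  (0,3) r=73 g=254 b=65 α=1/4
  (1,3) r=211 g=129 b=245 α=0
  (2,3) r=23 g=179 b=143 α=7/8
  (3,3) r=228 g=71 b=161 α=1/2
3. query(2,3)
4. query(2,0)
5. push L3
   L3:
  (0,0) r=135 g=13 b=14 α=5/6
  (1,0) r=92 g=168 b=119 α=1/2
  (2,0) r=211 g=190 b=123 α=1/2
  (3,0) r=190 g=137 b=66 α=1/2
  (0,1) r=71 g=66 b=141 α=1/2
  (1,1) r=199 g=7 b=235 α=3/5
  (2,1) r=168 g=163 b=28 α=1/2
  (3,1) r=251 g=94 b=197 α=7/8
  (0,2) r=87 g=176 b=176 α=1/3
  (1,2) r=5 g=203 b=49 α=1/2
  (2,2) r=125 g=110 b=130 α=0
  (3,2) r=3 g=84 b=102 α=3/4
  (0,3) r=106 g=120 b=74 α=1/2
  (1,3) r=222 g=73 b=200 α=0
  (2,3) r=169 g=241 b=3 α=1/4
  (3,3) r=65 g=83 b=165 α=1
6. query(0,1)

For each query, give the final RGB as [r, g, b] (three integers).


query (2,3) [L1,L2] — begin 0,0,0
L1 α=2/3: [134, 2/3, 308/3]
L2 α=7/8: [295/8, 3761/24, 3311/24]
→ [37, 157, 138]

query (2,0) [L1,L2] — begin 0,0,0
L1 α=1/3: [121/3, 127/3, 112/3]
L2 α=4/7: [1097/7, 803/7, 508/7]
→ [157, 115, 73]

(0,1) stack=L1,L2,L3; from [0,0,0]:
L1 α=1: [102, 36, 229]
L2 α=1/2: [103, 95/2, 231]
L3 α=1/2: [87, 227/4, 186]
rounded: [87, 57, 186]


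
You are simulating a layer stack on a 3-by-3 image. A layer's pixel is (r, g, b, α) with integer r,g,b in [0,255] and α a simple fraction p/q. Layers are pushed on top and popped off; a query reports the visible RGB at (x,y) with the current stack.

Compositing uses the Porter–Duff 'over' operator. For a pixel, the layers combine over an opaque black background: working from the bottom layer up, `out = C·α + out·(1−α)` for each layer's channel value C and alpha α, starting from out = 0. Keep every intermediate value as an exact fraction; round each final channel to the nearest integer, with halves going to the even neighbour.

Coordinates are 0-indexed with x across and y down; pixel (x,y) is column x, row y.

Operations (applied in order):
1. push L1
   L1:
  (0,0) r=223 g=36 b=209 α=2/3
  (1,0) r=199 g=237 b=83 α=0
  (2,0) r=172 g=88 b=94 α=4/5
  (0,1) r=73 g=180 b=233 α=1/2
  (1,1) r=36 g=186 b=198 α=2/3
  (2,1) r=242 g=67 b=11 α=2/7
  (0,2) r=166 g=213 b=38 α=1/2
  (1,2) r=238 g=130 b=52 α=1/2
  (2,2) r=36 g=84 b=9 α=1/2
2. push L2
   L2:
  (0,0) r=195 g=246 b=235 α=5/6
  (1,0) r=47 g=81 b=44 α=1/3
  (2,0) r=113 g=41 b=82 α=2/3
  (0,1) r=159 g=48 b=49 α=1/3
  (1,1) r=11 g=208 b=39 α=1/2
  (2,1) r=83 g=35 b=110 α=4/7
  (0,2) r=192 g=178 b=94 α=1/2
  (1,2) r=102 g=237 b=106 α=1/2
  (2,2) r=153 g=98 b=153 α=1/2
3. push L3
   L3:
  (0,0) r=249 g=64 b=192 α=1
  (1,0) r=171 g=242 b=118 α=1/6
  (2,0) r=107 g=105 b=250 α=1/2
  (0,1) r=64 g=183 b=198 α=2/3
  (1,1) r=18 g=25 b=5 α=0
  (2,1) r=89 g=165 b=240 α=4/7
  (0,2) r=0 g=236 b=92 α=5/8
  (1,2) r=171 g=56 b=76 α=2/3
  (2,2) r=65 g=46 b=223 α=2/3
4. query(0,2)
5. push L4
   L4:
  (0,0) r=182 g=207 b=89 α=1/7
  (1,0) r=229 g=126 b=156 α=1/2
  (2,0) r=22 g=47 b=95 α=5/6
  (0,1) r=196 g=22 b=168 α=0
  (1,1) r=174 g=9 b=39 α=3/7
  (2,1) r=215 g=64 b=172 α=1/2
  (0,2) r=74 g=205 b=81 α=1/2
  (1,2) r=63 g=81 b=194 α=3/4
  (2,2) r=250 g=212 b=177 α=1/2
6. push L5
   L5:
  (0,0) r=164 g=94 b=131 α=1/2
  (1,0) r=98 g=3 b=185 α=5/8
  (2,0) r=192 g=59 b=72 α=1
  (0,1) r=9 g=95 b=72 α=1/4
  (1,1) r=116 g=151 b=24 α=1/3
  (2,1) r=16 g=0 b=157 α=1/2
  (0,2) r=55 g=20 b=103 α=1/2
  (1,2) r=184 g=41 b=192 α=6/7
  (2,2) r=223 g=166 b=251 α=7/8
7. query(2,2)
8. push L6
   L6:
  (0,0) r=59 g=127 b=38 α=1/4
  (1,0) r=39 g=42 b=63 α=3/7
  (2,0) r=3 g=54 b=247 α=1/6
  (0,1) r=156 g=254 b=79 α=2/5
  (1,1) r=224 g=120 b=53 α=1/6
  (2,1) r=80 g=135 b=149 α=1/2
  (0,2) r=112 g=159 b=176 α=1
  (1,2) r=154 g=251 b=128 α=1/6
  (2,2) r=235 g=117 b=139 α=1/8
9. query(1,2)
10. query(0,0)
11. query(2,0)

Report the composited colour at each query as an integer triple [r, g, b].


query (0,2) [L1,L2,L3] — begin 0,0,0
L1 α=1/2: [83, 213/2, 19]
L2 α=1/2: [275/2, 569/4, 113/2]
L3 α=5/8: [825/16, 6427/32, 1259/16]
rounded: [52, 201, 79]

query (2,2) [L1,L2,L3,L4,L5] — begin 0,0,0
after L1 α=1/2: [18, 42, 9/2]
after L2 α=1/2: [171/2, 70, 315/4]
after L3 α=2/3: [431/6, 54, 2099/12]
after L4 α=1/2: [1931/12, 133, 4223/24]
after L5 α=7/8: [20663/96, 1295/8, 46391/192]
rounded: [215, 162, 242]

(1,2) stack=L1,L2,L3,L4,L5,L6; from [0,0,0]:
L1 α=1/2: [119, 65, 26]
L2 α=1/2: [221/2, 151, 66]
L3 α=2/3: [905/6, 263/3, 218/3]
L4 α=3/4: [2039/24, 248/3, 491/3]
L5 α=6/7: [28535/168, 986/21, 3947/21]
L6 α=1/6: [168547/1008, 10201/126, 22423/126]
= [167, 81, 178]

at x=0,y=0 over L1,L2,L3,L4,L5,L6:
after L1 α=2/3: [446/3, 24, 418/3]
after L2 α=5/6: [3371/18, 209, 3943/18]
after L3 α=1: [249, 64, 192]
after L4 α=1/7: [1676/7, 591/7, 1241/7]
after L5 α=1/2: [1412/7, 1249/14, 1079/7]
after L6 α=1/4: [4649/28, 5525/56, 3503/28]
= [166, 99, 125]

query (2,0) [L1,L2,L3,L4,L5,L6] — begin 0,0,0
+L1 (α=4/5) → [688/5, 352/5, 376/5]
+L2 (α=2/3) → [606/5, 254/5, 1196/15]
+L3 (α=1/2) → [1141/10, 779/10, 2473/15]
+L4 (α=5/6) → [747/20, 1043/20, 4799/45]
+L5 (α=1) → [192, 59, 72]
+L6 (α=1/6) → [321/2, 349/6, 607/6]
rounded: [160, 58, 101]


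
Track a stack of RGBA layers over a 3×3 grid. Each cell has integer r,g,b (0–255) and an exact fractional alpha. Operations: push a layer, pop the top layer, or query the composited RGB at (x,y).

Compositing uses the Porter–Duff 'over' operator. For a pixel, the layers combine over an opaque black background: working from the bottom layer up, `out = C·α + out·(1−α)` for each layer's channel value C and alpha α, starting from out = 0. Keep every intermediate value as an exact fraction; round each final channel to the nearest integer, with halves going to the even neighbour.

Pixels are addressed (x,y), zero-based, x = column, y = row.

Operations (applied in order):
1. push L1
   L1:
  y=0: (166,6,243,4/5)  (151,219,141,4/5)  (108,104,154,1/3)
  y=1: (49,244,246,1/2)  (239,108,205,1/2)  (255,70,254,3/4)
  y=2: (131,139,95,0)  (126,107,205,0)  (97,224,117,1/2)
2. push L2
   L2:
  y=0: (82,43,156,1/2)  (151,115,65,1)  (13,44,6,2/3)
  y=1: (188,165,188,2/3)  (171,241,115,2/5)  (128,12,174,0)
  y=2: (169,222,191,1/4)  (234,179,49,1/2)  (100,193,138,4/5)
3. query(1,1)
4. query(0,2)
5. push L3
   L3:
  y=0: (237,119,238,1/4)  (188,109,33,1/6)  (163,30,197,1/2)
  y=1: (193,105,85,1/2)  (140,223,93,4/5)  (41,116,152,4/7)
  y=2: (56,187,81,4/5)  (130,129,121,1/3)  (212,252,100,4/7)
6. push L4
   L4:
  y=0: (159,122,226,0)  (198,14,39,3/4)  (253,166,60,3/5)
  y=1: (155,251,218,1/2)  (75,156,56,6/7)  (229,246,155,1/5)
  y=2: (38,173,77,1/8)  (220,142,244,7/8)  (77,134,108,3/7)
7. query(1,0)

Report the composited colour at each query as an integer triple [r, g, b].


at x=1,y=1 over L1,L2:
+L1 (α=1/2) → [239/2, 54, 205/2]
+L2 (α=2/5) → [1401/10, 644/5, 215/2]
→ [140, 129, 108]

at x=0,y=2 over L1,L2:
+L1 (α=0) → [0, 0, 0]
+L2 (α=1/4) → [169/4, 111/2, 191/4]
rounded: [42, 56, 48]

query (1,0) [L1,L2,L3,L4] — begin 0,0,0
L1 α=4/5: [604/5, 876/5, 564/5]
L2 α=1: [151, 115, 65]
L3 α=1/6: [943/6, 114, 179/3]
L4 α=3/4: [4507/24, 39, 265/6]
rounded: [188, 39, 44]


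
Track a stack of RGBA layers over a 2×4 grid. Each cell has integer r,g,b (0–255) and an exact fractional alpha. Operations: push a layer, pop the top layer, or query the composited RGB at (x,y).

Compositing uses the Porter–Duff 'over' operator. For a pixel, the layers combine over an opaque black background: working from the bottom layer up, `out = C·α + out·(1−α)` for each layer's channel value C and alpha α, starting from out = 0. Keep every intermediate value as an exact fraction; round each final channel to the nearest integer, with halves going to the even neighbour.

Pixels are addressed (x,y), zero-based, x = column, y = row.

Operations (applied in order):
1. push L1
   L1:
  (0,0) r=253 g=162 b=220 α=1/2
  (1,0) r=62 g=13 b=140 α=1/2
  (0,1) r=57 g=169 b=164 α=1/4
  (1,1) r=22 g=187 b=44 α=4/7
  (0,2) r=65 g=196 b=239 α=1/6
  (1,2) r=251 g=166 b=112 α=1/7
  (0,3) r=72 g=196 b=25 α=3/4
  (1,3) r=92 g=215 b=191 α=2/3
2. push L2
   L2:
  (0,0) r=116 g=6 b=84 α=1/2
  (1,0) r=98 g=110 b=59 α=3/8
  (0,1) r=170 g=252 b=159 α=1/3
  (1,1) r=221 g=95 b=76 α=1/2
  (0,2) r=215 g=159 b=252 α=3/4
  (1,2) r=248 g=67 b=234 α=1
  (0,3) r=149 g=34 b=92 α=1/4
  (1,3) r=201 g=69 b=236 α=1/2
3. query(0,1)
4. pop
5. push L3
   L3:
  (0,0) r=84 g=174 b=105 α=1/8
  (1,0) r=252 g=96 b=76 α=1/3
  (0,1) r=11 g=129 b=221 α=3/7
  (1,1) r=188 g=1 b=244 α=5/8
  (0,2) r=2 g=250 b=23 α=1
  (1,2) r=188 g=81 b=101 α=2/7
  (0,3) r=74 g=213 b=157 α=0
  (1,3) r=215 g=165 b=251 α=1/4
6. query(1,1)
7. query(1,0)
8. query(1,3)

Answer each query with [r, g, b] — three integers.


(0,1) stack=L1,L2; from [0,0,0]:
after L1 α=1/4: [57/4, 169/4, 41]
after L2 α=1/3: [397/6, 673/6, 241/3]
rounded: [66, 112, 80]

(1,1) stack=L1,L3; from [0,0,0]:
+L1 (α=4/7) → [88/7, 748/7, 176/7]
+L3 (α=5/8) → [1711/14, 2279/56, 2267/14]
rounded: [122, 41, 162]

query (1,0) [L1,L3] — begin 0,0,0
after L1 α=1/2: [31, 13/2, 70]
after L3 α=1/3: [314/3, 109/3, 72]
= [105, 36, 72]

(1,3) stack=L1,L3; from [0,0,0]:
after L1 α=2/3: [184/3, 430/3, 382/3]
after L3 α=1/4: [399/4, 595/4, 633/4]
rounded: [100, 149, 158]


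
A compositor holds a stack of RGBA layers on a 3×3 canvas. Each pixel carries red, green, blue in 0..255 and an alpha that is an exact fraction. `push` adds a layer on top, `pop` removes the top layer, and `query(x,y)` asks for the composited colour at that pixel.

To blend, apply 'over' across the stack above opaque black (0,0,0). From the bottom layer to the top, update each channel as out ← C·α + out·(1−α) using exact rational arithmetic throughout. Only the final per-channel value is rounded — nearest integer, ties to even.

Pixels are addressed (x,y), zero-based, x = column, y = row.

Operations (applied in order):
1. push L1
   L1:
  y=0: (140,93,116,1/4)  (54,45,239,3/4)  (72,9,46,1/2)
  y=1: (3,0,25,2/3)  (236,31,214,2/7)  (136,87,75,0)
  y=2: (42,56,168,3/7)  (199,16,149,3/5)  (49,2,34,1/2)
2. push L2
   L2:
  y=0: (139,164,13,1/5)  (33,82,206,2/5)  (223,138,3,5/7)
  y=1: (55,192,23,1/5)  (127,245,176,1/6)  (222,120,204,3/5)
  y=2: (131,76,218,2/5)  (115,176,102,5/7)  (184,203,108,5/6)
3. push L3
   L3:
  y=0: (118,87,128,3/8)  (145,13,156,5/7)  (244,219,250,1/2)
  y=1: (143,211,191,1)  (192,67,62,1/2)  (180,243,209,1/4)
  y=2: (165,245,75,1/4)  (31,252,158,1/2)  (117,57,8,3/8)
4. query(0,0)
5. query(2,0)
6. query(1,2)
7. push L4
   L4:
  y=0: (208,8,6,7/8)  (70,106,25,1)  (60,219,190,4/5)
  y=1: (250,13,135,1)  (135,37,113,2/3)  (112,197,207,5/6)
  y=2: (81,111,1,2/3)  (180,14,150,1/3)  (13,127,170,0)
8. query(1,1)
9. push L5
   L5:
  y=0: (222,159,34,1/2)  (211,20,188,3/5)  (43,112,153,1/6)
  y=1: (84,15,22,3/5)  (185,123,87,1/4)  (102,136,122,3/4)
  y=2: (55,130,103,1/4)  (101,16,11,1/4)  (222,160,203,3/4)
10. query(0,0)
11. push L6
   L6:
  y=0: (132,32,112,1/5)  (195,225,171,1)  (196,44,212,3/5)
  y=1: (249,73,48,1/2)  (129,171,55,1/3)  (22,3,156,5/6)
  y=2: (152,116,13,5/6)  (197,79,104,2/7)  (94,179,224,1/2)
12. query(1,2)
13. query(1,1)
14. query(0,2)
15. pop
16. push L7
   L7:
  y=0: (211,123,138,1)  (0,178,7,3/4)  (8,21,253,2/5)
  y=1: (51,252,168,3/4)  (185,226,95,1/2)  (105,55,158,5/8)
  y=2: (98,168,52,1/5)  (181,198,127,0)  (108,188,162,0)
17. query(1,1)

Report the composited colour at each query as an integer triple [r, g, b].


query (0,0) [L1,L2,L3] — begin 0,0,0
+L1 (α=1/4) → [35, 93/4, 29]
+L2 (α=1/5) → [279/5, 257/5, 129/5]
+L3 (α=3/8) → [633/8, 259/4, 513/8]
= [79, 65, 64]

query (2,0) [L1,L2,L3] — begin 0,0,0
L1 α=1/2: [36, 9/2, 23]
L2 α=5/7: [1187/7, 699/7, 61/7]
L3 α=1/2: [2895/14, 1116/7, 1811/14]
= [207, 159, 129]

query (1,2) [L1,L2,L3] — begin 0,0,0
after L1 α=3/5: [597/5, 48/5, 447/5]
after L2 α=5/7: [4069/35, 4496/35, 492/5]
after L3 α=1/2: [2577/35, 6658/35, 641/5]
rounded: [74, 190, 128]

query (1,1) [L1,L2,L3,L4] — begin 0,0,0
+L1 (α=2/7) → [472/7, 62/7, 428/7]
+L2 (α=1/6) → [1083/14, 675/14, 562/7]
+L3 (α=1/2) → [3771/28, 1613/28, 498/7]
+L4 (α=2/3) → [3777/28, 3685/84, 2080/21]
rounded: [135, 44, 99]

at x=0,y=0 over L1,L2,L3,L4,L5:
L1 α=1/4: [35, 93/4, 29]
L2 α=1/5: [279/5, 257/5, 129/5]
L3 α=3/8: [633/8, 259/4, 513/8]
L4 α=7/8: [12281/64, 483/32, 849/64]
L5 α=1/2: [26489/128, 5571/64, 3025/128]
= [207, 87, 24]

at x=1,y=2 over L1,L2,L3,L4,L5,L6:
L1 α=3/5: [597/5, 48/5, 447/5]
L2 α=5/7: [4069/35, 4496/35, 492/5]
L3 α=1/2: [2577/35, 6658/35, 641/5]
L4 α=1/3: [3818/35, 4602/35, 2032/15]
L5 α=1/4: [14989/140, 7183/70, 2087/20]
L6 α=2/7: [26021/196, 9395/98, 417/4]
rounded: [133, 96, 104]

query (1,1) [L1,L2,L3,L4,L5,L6] — begin 0,0,0
L1 α=2/7: [472/7, 62/7, 428/7]
L2 α=1/6: [1083/14, 675/14, 562/7]
L3 α=1/2: [3771/28, 1613/28, 498/7]
L4 α=2/3: [3777/28, 3685/84, 2080/21]
L5 α=1/4: [16511/112, 7129/112, 2689/28]
L6 α=1/3: [23735/168, 16705/168, 1153/14]
→ [141, 99, 82]

at x=0,y=2 over L1,L2,L3,L4,L5,L6:
after L1 α=3/7: [18, 24, 72]
after L2 α=2/5: [316/5, 224/5, 652/5]
after L3 α=1/4: [1773/20, 1897/20, 2331/20]
after L4 α=2/3: [1671/20, 6337/60, 2371/60]
after L5 α=1/4: [6113/80, 8937/80, 4431/80]
after L6 α=5/6: [66913/480, 55337/480, 9631/480]
rounded: [139, 115, 20]

(1,1) stack=L1,L2,L3,L4,L5,L7; from [0,0,0]:
+L1 (α=2/7) → [472/7, 62/7, 428/7]
+L2 (α=1/6) → [1083/14, 675/14, 562/7]
+L3 (α=1/2) → [3771/28, 1613/28, 498/7]
+L4 (α=2/3) → [3777/28, 3685/84, 2080/21]
+L5 (α=1/4) → [16511/112, 7129/112, 2689/28]
+L7 (α=1/2) → [37231/224, 32441/224, 5349/56]
→ [166, 145, 96]


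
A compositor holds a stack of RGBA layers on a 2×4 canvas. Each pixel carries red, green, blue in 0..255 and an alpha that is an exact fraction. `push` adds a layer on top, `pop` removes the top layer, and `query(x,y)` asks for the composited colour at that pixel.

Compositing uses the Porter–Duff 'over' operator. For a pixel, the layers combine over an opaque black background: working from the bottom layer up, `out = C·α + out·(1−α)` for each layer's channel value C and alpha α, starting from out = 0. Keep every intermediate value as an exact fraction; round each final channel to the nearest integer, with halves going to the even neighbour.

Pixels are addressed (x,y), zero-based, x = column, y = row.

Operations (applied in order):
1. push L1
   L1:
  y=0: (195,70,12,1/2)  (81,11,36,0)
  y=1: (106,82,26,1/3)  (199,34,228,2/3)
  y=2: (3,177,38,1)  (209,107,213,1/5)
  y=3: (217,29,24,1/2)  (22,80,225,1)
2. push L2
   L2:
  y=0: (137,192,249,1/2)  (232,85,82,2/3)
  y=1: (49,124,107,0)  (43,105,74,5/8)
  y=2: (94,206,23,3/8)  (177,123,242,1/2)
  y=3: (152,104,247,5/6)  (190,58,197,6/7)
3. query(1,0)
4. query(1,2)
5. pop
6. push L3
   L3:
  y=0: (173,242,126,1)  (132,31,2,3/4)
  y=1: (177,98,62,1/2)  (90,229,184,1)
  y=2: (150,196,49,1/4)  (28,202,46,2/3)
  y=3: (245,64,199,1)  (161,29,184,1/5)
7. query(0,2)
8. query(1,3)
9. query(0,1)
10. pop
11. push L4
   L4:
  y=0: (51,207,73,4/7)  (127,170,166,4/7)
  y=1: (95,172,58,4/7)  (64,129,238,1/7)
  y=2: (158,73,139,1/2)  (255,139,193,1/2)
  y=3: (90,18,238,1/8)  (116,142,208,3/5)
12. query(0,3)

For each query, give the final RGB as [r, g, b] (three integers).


at x=1,y=0 over L1,L2:
after L1 α=0: [0, 0, 0]
after L2 α=2/3: [464/3, 170/3, 164/3]
rounded: [155, 57, 55]

at x=1,y=2 over L1,L2:
after L1 α=1/5: [209/5, 107/5, 213/5]
after L2 α=1/2: [547/5, 361/5, 1423/10]
→ [109, 72, 142]

at x=0,y=2 over L1,L3:
after L1 α=1: [3, 177, 38]
after L3 α=1/4: [159/4, 727/4, 163/4]
→ [40, 182, 41]

at x=1,y=3 over L1,L3:
L1 α=1: [22, 80, 225]
L3 α=1/5: [249/5, 349/5, 1084/5]
→ [50, 70, 217]

(0,1) stack=L1,L3; from [0,0,0]:
+L1 (α=1/3) → [106/3, 82/3, 26/3]
+L3 (α=1/2) → [637/6, 188/3, 106/3]
= [106, 63, 35]

at x=0,y=3 over L1,L4:
L1 α=1/2: [217/2, 29/2, 12]
L4 α=1/8: [1699/16, 239/16, 161/4]
rounded: [106, 15, 40]


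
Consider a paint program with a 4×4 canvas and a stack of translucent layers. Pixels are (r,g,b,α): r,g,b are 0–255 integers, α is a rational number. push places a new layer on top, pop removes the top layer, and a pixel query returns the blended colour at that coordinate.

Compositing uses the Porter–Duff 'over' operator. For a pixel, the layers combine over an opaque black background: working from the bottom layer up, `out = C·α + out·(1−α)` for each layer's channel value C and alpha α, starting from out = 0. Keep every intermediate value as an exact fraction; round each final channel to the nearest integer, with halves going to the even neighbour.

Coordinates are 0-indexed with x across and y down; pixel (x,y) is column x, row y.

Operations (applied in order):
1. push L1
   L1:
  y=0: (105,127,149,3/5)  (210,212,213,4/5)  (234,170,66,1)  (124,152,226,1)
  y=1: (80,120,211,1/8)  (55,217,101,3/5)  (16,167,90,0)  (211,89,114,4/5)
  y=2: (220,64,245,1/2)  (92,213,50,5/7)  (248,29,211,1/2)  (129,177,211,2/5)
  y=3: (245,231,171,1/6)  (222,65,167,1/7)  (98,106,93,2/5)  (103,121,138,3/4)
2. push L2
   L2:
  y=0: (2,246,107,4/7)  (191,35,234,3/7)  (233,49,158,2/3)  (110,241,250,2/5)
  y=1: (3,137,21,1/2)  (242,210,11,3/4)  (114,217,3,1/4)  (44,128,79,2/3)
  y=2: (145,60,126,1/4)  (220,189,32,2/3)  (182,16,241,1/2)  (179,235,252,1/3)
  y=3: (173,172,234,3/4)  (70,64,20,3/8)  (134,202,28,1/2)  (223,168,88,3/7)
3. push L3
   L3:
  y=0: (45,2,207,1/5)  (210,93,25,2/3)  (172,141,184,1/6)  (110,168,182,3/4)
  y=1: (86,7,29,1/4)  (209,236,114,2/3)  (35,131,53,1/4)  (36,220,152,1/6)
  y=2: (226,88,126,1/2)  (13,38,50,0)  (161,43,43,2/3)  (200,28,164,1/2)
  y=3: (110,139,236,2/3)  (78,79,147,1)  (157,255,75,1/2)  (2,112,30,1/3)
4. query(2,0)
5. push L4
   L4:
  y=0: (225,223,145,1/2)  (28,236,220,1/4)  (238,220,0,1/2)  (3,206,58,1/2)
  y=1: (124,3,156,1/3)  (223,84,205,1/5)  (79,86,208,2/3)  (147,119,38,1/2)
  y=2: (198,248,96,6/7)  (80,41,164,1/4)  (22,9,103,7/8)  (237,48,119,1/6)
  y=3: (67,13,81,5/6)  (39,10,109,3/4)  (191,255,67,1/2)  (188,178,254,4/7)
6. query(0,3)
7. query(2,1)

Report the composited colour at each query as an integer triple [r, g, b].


(2,0) stack=L1,L2,L3; from [0,0,0]:
after L1 α=1: [234, 170, 66]
after L2 α=2/3: [700/3, 268/3, 382/3]
after L3 α=1/6: [2008/9, 1763/18, 1231/9]
= [223, 98, 137]

query (0,3) [L1,L2,L3,L4] — begin 0,0,0
L1 α=1/6: [245/6, 77/2, 57/2]
L2 α=3/4: [3359/24, 1109/8, 1461/8]
L3 α=2/3: [8639/72, 1111/8, 5237/24]
L4 α=5/6: [32759/432, 1631/48, 14957/144]
rounded: [76, 34, 104]

at x=2,y=1 over L1,L2,L3,L4:
L1 α=0: [0, 0, 0]
L2 α=1/4: [57/2, 217/4, 3/4]
L3 α=1/4: [241/8, 1175/16, 221/16]
L4 α=2/3: [1505/24, 1309/16, 6877/48]
= [63, 82, 143]


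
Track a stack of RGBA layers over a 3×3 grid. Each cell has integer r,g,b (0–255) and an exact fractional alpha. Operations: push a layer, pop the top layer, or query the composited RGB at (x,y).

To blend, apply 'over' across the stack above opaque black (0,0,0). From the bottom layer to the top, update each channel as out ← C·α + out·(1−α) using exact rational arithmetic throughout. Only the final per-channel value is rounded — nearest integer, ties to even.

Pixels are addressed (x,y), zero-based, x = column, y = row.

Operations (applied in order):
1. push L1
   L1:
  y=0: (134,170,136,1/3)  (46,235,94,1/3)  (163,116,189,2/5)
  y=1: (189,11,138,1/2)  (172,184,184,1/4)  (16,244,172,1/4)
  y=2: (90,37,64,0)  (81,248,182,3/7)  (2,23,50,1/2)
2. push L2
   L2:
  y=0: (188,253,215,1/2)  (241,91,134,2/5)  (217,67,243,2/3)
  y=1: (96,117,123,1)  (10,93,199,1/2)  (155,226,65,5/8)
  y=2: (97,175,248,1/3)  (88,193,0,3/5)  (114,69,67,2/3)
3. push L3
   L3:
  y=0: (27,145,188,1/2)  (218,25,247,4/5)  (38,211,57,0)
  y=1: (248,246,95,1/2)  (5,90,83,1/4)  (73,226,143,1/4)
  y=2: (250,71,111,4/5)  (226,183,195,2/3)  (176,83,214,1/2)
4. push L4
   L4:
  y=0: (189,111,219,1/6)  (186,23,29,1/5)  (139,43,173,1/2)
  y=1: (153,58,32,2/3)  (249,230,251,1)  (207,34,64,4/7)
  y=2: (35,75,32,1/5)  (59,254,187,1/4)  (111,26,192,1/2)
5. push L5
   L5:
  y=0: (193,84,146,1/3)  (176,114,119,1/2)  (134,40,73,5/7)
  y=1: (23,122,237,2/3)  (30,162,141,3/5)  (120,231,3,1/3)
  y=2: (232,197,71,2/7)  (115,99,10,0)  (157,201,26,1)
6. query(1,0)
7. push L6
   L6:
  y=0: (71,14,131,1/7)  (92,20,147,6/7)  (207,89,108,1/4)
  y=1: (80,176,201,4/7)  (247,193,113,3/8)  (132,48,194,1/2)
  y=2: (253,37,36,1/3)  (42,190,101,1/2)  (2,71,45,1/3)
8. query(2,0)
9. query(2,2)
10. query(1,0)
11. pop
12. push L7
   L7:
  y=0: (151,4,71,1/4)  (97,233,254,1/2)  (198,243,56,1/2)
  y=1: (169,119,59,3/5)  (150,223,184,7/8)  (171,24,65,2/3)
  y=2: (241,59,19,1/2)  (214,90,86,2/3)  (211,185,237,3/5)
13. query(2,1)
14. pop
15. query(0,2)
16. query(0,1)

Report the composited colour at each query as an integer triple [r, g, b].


(1,0) stack=L1,L2,L3,L4,L5; from [0,0,0]:
L1 α=1/3: [46/3, 235/3, 94/3]
L2 α=2/5: [528/5, 417/5, 362/5]
L3 α=4/5: [4888/25, 917/25, 5302/25]
L4 α=1/5: [24202/125, 4243/125, 21933/125]
L5 α=1/2: [23101/125, 18493/250, 18404/125]
= [185, 74, 147]

(2,0) stack=L1,L2,L3,L4,L5,L6; from [0,0,0]:
after L1 α=2/5: [326/5, 232/5, 378/5]
after L2 α=2/3: [832/5, 902/15, 936/5]
after L3 α=0: [832/5, 902/15, 936/5]
after L4 α=1/2: [1527/10, 1547/30, 1801/10]
after L5 α=5/7: [4877/35, 4547/105, 518/5]
after L6 α=1/4: [5469/35, 3831/70, 1047/10]
→ [156, 55, 105]

at x=2,y=2 over L1,L2,L3,L4,L5,L6:
+L1 (α=1/2) → [1, 23/2, 25]
+L2 (α=2/3) → [229/3, 299/6, 53]
+L3 (α=1/2) → [757/6, 797/12, 267/2]
+L4 (α=1/2) → [1423/12, 1109/24, 651/4]
+L5 (α=1) → [157, 201, 26]
+L6 (α=1/3) → [316/3, 473/3, 97/3]
→ [105, 158, 32]

query (1,0) [L1,L2,L3,L4,L5,L6] — begin 0,0,0
L1 α=1/3: [46/3, 235/3, 94/3]
L2 α=2/5: [528/5, 417/5, 362/5]
L3 α=4/5: [4888/25, 917/25, 5302/25]
L4 α=1/5: [24202/125, 4243/125, 21933/125]
L5 α=1/2: [23101/125, 18493/250, 18404/125]
L6 α=6/7: [92101/875, 48493/1750, 128654/875]
= [105, 28, 147]

query (2,1) [L1,L2,L3,L4,L5,L7] — begin 0,0,0
after L1 α=1/4: [4, 61, 43]
after L2 α=5/8: [787/8, 1313/8, 227/4]
after L3 α=1/4: [2945/32, 5747/32, 1253/16]
after L4 α=4/7: [35331/224, 21593/224, 7855/112]
after L5 α=1/3: [16257/112, 47465/336, 8023/168]
after L7 α=2/3: [18187/112, 63593/1008, 29863/504]
→ [162, 63, 59]

(0,2) stack=L1,L2,L3,L4,L5; from [0,0,0]:
L1 α=0: [0, 0, 0]
L2 α=1/3: [97/3, 175/3, 248/3]
L3 α=4/5: [3097/15, 1027/15, 316/3]
L4 α=1/5: [12913/75, 5233/75, 272/3]
L5 α=2/7: [2839/15, 11143/105, 1786/21]
= [189, 106, 85]

(0,1) stack=L1,L2,L3,L4,L5; from [0,0,0]:
L1 α=1/2: [189/2, 11/2, 69]
L2 α=1: [96, 117, 123]
L3 α=1/2: [172, 363/2, 109]
L4 α=2/3: [478/3, 595/6, 173/3]
L5 α=2/3: [616/9, 2059/18, 1595/9]
rounded: [68, 114, 177]


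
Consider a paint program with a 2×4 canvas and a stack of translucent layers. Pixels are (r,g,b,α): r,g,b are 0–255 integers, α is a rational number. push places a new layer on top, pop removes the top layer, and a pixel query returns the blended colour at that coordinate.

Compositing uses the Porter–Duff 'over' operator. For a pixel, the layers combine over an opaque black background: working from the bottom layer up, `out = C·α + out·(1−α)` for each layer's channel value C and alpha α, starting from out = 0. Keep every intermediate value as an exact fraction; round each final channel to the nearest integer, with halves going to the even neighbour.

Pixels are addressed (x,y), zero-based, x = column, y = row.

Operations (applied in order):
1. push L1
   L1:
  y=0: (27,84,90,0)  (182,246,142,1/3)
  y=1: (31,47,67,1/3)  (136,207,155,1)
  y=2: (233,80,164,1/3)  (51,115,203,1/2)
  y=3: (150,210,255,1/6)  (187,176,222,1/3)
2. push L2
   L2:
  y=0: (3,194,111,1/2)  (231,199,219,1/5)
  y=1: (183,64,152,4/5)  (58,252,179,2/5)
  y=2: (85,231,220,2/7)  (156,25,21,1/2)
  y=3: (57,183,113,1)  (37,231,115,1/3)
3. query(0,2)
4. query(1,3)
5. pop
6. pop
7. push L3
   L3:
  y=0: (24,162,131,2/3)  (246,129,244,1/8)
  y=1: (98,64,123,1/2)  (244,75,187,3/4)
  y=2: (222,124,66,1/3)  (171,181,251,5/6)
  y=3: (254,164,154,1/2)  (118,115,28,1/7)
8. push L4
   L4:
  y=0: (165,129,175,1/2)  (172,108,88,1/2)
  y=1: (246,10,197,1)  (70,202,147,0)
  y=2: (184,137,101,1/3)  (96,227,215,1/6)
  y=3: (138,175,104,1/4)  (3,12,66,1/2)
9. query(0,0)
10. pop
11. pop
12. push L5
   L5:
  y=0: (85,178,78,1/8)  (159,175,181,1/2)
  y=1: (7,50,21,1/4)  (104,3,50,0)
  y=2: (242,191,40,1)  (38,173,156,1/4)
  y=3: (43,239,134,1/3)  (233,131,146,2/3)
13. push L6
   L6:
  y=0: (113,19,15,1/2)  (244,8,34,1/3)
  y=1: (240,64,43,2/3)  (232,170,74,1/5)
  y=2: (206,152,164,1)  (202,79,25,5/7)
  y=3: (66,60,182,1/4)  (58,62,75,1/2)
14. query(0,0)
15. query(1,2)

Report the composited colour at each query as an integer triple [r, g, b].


at x=0,y=2 over L1,L2:
after L1 α=1/3: [233/3, 80/3, 164/3]
after L2 α=2/7: [1675/21, 1786/21, 2140/21]
= [80, 85, 102]

at x=1,y=3 over L1,L2:
+L1 (α=1/3) → [187/3, 176/3, 74]
+L2 (α=1/3) → [485/9, 1045/9, 263/3]
= [54, 116, 88]

at x=0,y=0 over L3,L4:
after L3 α=2/3: [16, 108, 262/3]
after L4 α=1/2: [181/2, 237/2, 787/6]
→ [90, 118, 131]

(0,0) stack=L5,L6; from [0,0,0]:
+L5 (α=1/8) → [85/8, 89/4, 39/4]
+L6 (α=1/2) → [989/16, 165/8, 99/8]
rounded: [62, 21, 12]

query (1,2) [L5,L6] — begin 0,0,0
+L5 (α=1/4) → [19/2, 173/4, 39]
+L6 (α=5/7) → [147, 963/14, 29]
= [147, 69, 29]


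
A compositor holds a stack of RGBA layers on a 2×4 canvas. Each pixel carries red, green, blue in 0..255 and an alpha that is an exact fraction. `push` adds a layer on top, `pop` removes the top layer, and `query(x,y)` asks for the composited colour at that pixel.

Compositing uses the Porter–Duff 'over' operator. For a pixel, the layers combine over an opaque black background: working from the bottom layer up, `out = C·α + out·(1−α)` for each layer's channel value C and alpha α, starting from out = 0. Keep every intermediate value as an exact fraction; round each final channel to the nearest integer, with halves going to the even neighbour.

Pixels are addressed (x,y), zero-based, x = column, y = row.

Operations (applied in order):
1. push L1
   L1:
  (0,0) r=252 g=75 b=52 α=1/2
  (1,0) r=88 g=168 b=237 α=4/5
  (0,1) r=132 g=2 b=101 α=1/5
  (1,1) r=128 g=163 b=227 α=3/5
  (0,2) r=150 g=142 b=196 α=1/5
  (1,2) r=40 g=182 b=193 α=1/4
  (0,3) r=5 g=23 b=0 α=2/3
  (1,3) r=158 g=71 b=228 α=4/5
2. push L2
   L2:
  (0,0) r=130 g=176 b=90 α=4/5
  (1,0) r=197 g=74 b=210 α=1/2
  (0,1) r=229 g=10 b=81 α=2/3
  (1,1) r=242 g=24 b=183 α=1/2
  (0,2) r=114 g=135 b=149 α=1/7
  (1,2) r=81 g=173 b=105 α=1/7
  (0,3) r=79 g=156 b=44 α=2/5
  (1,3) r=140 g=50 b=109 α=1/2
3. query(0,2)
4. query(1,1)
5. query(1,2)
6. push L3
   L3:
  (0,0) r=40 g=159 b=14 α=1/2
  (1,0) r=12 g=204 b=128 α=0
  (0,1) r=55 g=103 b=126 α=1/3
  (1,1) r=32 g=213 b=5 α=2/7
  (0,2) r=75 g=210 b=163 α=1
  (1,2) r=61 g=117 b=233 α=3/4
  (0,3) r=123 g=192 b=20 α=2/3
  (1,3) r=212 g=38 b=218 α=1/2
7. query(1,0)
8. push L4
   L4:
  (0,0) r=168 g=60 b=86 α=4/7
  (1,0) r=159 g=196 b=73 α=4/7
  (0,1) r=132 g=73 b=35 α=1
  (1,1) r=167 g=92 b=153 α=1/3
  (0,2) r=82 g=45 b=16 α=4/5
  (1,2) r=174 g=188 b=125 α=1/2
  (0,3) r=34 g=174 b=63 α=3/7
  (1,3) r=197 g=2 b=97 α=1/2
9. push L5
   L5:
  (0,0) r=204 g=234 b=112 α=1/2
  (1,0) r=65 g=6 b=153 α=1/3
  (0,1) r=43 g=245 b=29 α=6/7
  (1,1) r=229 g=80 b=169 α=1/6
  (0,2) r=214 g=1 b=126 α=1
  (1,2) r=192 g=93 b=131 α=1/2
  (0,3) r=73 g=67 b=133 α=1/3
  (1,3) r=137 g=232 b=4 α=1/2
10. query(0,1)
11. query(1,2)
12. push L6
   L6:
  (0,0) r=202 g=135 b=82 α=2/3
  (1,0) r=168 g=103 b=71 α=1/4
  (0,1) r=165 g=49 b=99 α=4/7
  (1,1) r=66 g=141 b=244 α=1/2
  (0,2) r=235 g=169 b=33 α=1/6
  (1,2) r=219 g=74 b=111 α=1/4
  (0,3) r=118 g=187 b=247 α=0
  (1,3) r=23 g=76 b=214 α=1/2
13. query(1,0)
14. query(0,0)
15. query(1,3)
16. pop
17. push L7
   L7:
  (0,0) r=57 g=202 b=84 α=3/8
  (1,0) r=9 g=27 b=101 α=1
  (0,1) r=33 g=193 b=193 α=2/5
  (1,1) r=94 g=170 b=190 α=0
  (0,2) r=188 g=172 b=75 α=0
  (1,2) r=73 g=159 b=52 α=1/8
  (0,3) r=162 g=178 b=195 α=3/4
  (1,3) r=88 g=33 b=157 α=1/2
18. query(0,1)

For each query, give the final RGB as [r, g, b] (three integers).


(0,2) stack=L1,L2; from [0,0,0]:
after L1 α=1/5: [30, 142/5, 196/5]
after L2 α=1/7: [42, 1527/35, 1921/35]
→ [42, 44, 55]

at x=1,y=1 over L1,L2:
after L1 α=3/5: [384/5, 489/5, 681/5]
after L2 α=1/2: [797/5, 609/10, 798/5]
→ [159, 61, 160]

(1,2) stack=L1,L2; from [0,0,0]:
+L1 (α=1/4) → [10, 91/2, 193/4]
+L2 (α=1/7) → [141/7, 446/7, 789/14]
= [20, 64, 56]

(1,0) stack=L1,L2,L3; from [0,0,0]:
+L1 (α=4/5) → [352/5, 672/5, 948/5]
+L2 (α=1/2) → [1337/10, 521/5, 999/5]
+L3 (α=0) → [1337/10, 521/5, 999/5]
rounded: [134, 104, 200]

(0,1) stack=L1,L2,L3,L4,L5; from [0,0,0]:
L1 α=1/5: [132/5, 2/5, 101/5]
L2 α=2/3: [2422/15, 34/5, 911/15]
L3 α=1/3: [5669/45, 583/15, 3712/45]
L4 α=1: [132, 73, 35]
L5 α=6/7: [390/7, 1543/7, 209/7]
→ [56, 220, 30]

at x=1,y=2 over L1,L2,L3,L4,L5:
after L1 α=1/4: [10, 91/2, 193/4]
after L2 α=1/7: [141/7, 446/7, 789/14]
after L3 α=3/4: [711/14, 2903/28, 10575/56]
after L4 α=1/2: [3147/28, 8167/56, 17575/112]
after L5 α=1/2: [8523/56, 13375/112, 32247/224]
= [152, 119, 144]

query (1,0) [L1,L2,L3,L4,L5,L6] — begin 0,0,0
+L1 (α=4/5) → [352/5, 672/5, 948/5]
+L2 (α=1/2) → [1337/10, 521/5, 999/5]
+L3 (α=0) → [1337/10, 521/5, 999/5]
+L4 (α=4/7) → [10371/70, 5483/35, 4457/35]
+L5 (α=1/3) → [12646/105, 11176/105, 14269/105]
+L6 (α=1/4) → [9263/70, 14781/140, 8377/70]
→ [132, 106, 120]

query (0,0) [L1,L2,L3,L4,L5,L6] — begin 0,0,0
+L1 (α=1/2) → [126, 75/2, 26]
+L2 (α=4/5) → [646/5, 1483/10, 386/5]
+L3 (α=1/2) → [423/5, 3073/20, 228/5]
+L4 (α=4/7) → [4629/35, 14019/140, 2404/35]
+L5 (α=1/2) → [11769/70, 46779/280, 3162/35]
+L6 (α=2/3) → [40049/210, 40793/280, 8902/105]
rounded: [191, 146, 85]

query (1,3) [L1,L2,L3,L4,L5,L6] — begin 0,0,0
L1 α=4/5: [632/5, 284/5, 912/5]
L2 α=1/2: [666/5, 267/5, 1457/10]
L3 α=1/2: [863/5, 457/10, 3637/20]
L4 α=1/2: [924/5, 477/20, 5577/40]
L5 α=1/2: [1609/10, 5117/40, 5737/80]
L6 α=1/2: [1839/20, 8157/80, 22857/160]
rounded: [92, 102, 143]

query (0,1) [L1,L2,L3,L4,L5,L7] — begin 0,0,0
+L1 (α=1/5) → [132/5, 2/5, 101/5]
+L2 (α=2/3) → [2422/15, 34/5, 911/15]
+L3 (α=1/3) → [5669/45, 583/15, 3712/45]
+L4 (α=1) → [132, 73, 35]
+L5 (α=6/7) → [390/7, 1543/7, 209/7]
+L7 (α=2/5) → [1632/35, 7331/35, 3329/35]
rounded: [47, 209, 95]


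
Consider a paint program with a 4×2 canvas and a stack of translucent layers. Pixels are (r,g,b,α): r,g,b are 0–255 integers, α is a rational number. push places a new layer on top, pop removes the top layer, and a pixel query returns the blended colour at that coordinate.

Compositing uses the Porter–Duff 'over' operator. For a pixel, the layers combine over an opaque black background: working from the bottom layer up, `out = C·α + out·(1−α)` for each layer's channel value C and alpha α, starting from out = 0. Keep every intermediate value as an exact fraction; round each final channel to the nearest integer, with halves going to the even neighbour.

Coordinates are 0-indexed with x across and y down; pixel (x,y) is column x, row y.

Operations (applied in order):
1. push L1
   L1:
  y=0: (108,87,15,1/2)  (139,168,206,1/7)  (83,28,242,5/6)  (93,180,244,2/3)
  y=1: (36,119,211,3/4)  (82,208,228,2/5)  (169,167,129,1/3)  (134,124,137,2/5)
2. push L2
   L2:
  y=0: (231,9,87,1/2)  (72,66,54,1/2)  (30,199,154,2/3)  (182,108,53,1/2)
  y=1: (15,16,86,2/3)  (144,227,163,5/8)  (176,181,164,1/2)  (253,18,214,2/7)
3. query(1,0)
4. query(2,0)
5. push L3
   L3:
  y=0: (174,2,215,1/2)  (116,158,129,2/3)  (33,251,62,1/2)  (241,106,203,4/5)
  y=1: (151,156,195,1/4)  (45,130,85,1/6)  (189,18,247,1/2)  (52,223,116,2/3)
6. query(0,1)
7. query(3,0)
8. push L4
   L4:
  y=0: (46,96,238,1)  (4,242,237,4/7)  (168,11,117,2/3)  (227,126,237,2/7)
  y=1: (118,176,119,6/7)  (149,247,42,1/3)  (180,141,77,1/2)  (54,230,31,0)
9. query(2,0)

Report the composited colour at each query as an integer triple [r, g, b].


(1,0) stack=L1,L2; from [0,0,0]:
+L1 (α=1/7) → [139/7, 24, 206/7]
+L2 (α=1/2) → [643/14, 45, 292/7]
rounded: [46, 45, 42]

(2,0) stack=L1,L2; from [0,0,0]:
+L1 (α=5/6) → [415/6, 70/3, 605/3]
+L2 (α=2/3) → [775/18, 1264/9, 1529/9]
rounded: [43, 140, 170]

query (0,1) [L1,L2,L3] — begin 0,0,0
+L1 (α=3/4) → [27, 357/4, 633/4]
+L2 (α=2/3) → [19, 485/12, 1321/12]
+L3 (α=1/4) → [52, 1109/16, 2101/16]
rounded: [52, 69, 131]

query (3,0) [L1,L2,L3] — begin 0,0,0
+L1 (α=2/3) → [62, 120, 488/3]
+L2 (α=1/2) → [122, 114, 647/6]
+L3 (α=4/5) → [1086/5, 538/5, 5519/30]
rounded: [217, 108, 184]

at x=2,y=0 over L1,L2,L3,L4:
+L1 (α=5/6) → [415/6, 70/3, 605/3]
+L2 (α=2/3) → [775/18, 1264/9, 1529/9]
+L3 (α=1/2) → [1369/36, 3523/18, 2087/18]
+L4 (α=2/3) → [13465/108, 3919/54, 6299/54]
→ [125, 73, 117]


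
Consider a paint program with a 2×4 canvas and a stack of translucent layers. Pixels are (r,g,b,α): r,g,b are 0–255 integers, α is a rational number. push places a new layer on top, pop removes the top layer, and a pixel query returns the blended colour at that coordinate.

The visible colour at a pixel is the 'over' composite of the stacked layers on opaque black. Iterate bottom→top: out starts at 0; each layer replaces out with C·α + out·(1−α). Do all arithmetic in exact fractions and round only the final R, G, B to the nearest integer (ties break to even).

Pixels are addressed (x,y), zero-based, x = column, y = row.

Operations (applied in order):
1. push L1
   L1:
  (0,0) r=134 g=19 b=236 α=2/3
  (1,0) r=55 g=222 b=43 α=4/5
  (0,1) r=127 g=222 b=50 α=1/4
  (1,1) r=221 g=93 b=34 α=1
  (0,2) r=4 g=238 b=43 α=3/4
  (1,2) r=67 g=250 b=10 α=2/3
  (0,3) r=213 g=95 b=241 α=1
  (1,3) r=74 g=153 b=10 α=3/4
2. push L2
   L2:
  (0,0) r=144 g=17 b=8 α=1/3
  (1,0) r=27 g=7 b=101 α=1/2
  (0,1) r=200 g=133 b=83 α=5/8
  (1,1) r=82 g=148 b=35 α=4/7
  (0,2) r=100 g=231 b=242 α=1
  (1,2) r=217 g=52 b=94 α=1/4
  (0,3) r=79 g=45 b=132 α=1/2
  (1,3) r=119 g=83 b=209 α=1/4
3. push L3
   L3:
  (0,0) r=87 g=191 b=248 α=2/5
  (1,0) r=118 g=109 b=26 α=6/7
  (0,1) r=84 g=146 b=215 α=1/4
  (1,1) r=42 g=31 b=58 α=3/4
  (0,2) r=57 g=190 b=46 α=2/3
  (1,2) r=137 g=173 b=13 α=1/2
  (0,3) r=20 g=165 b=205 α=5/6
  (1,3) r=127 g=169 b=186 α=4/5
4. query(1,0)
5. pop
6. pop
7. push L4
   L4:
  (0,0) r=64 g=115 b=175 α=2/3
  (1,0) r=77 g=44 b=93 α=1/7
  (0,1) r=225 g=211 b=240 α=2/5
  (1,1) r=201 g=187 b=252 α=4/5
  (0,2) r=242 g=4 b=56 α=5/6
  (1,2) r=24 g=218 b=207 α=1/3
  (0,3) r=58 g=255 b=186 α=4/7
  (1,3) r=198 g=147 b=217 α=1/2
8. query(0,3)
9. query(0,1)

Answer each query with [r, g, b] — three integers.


query (1,0) [L1,L2,L3] — begin 0,0,0
L1 α=4/5: [44, 888/5, 172/5]
L2 α=1/2: [71/2, 923/10, 677/10]
L3 α=6/7: [1487/14, 7463/70, 2237/70]
= [106, 107, 32]

query (0,3) [L1,L4] — begin 0,0,0
L1 α=1: [213, 95, 241]
L4 α=4/7: [871/7, 1305/7, 1467/7]
rounded: [124, 186, 210]

(0,1) stack=L1,L4; from [0,0,0]:
after L1 α=1/4: [127/4, 111/2, 25/2]
after L4 α=2/5: [2181/20, 1177/10, 207/2]
→ [109, 118, 104]
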